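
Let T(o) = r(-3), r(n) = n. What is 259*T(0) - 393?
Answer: -1170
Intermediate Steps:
T(o) = -3
259*T(0) - 393 = 259*(-3) - 393 = -777 - 393 = -1170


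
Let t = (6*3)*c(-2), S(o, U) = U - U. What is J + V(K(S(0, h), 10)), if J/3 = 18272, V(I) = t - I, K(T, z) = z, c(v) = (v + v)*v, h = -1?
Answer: 54950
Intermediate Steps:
S(o, U) = 0
c(v) = 2*v² (c(v) = (2*v)*v = 2*v²)
t = 144 (t = (6*3)*(2*(-2)²) = 18*(2*4) = 18*8 = 144)
V(I) = 144 - I
J = 54816 (J = 3*18272 = 54816)
J + V(K(S(0, h), 10)) = 54816 + (144 - 1*10) = 54816 + (144 - 10) = 54816 + 134 = 54950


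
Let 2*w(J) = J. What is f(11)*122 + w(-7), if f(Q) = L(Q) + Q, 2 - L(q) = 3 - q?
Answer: 5117/2 ≈ 2558.5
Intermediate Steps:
w(J) = J/2
L(q) = -1 + q (L(q) = 2 - (3 - q) = 2 + (-3 + q) = -1 + q)
f(Q) = -1 + 2*Q (f(Q) = (-1 + Q) + Q = -1 + 2*Q)
f(11)*122 + w(-7) = (-1 + 2*11)*122 + (½)*(-7) = (-1 + 22)*122 - 7/2 = 21*122 - 7/2 = 2562 - 7/2 = 5117/2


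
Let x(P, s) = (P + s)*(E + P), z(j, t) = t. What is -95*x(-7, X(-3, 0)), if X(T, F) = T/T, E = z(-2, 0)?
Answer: -3990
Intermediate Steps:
E = 0
X(T, F) = 1
x(P, s) = P*(P + s) (x(P, s) = (P + s)*(0 + P) = (P + s)*P = P*(P + s))
-95*x(-7, X(-3, 0)) = -(-665)*(-7 + 1) = -(-665)*(-6) = -95*42 = -3990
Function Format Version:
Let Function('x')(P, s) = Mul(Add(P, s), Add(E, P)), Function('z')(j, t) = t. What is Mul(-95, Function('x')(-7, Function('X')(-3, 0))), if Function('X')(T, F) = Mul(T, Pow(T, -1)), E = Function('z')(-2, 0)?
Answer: -3990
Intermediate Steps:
E = 0
Function('X')(T, F) = 1
Function('x')(P, s) = Mul(P, Add(P, s)) (Function('x')(P, s) = Mul(Add(P, s), Add(0, P)) = Mul(Add(P, s), P) = Mul(P, Add(P, s)))
Mul(-95, Function('x')(-7, Function('X')(-3, 0))) = Mul(-95, Mul(-7, Add(-7, 1))) = Mul(-95, Mul(-7, -6)) = Mul(-95, 42) = -3990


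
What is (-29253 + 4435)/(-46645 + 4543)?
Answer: 12409/21051 ≈ 0.58947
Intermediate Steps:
(-29253 + 4435)/(-46645 + 4543) = -24818/(-42102) = -24818*(-1/42102) = 12409/21051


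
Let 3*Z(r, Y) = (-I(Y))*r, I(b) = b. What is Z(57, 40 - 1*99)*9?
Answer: 10089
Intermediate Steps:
Z(r, Y) = -Y*r/3 (Z(r, Y) = ((-Y)*r)/3 = (-Y*r)/3 = -Y*r/3)
Z(57, 40 - 1*99)*9 = -⅓*(40 - 1*99)*57*9 = -⅓*(40 - 99)*57*9 = -⅓*(-59)*57*9 = 1121*9 = 10089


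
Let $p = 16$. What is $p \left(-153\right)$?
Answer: $-2448$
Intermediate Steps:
$p \left(-153\right) = 16 \left(-153\right) = -2448$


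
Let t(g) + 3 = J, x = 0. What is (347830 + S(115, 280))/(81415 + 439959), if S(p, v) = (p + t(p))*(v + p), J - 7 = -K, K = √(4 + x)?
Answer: 394045/521374 ≈ 0.75578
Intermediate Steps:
K = 2 (K = √(4 + 0) = √4 = 2)
J = 5 (J = 7 - 1*2 = 7 - 2 = 5)
t(g) = 2 (t(g) = -3 + 5 = 2)
S(p, v) = (2 + p)*(p + v) (S(p, v) = (p + 2)*(v + p) = (2 + p)*(p + v))
(347830 + S(115, 280))/(81415 + 439959) = (347830 + (115² + 2*115 + 2*280 + 115*280))/(81415 + 439959) = (347830 + (13225 + 230 + 560 + 32200))/521374 = (347830 + 46215)*(1/521374) = 394045*(1/521374) = 394045/521374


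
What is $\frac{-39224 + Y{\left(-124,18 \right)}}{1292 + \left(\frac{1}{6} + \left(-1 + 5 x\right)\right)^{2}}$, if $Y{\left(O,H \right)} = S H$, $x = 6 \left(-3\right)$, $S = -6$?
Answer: $- \frac{1415952}{343537} \approx -4.1217$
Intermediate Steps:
$x = -18$
$Y{\left(O,H \right)} = - 6 H$
$\frac{-39224 + Y{\left(-124,18 \right)}}{1292 + \left(\frac{1}{6} + \left(-1 + 5 x\right)\right)^{2}} = \frac{-39224 - 108}{1292 + \left(\frac{1}{6} + \left(-1 + 5 \left(-18\right)\right)\right)^{2}} = \frac{-39224 - 108}{1292 + \left(\frac{1}{6} - 91\right)^{2}} = - \frac{39332}{1292 + \left(\frac{1}{6} - 91\right)^{2}} = - \frac{39332}{1292 + \left(- \frac{545}{6}\right)^{2}} = - \frac{39332}{1292 + \frac{297025}{36}} = - \frac{39332}{\frac{343537}{36}} = \left(-39332\right) \frac{36}{343537} = - \frac{1415952}{343537}$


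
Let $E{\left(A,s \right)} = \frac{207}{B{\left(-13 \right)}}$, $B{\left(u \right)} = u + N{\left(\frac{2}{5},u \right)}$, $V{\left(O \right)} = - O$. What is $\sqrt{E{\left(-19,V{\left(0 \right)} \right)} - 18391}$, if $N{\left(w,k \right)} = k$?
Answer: $\frac{i \sqrt{12437698}}{26} \approx 135.64 i$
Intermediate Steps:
$B{\left(u \right)} = 2 u$ ($B{\left(u \right)} = u + u = 2 u$)
$E{\left(A,s \right)} = - \frac{207}{26}$ ($E{\left(A,s \right)} = \frac{207}{2 \left(-13\right)} = \frac{207}{-26} = 207 \left(- \frac{1}{26}\right) = - \frac{207}{26}$)
$\sqrt{E{\left(-19,V{\left(0 \right)} \right)} - 18391} = \sqrt{- \frac{207}{26} - 18391} = \sqrt{- \frac{478373}{26}} = \frac{i \sqrt{12437698}}{26}$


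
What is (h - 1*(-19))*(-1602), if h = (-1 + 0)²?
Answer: -32040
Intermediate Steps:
h = 1 (h = (-1)² = 1)
(h - 1*(-19))*(-1602) = (1 - 1*(-19))*(-1602) = (1 + 19)*(-1602) = 20*(-1602) = -32040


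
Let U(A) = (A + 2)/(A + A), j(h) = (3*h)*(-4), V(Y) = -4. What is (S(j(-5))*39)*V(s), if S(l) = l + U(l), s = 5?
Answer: -47203/5 ≈ -9440.6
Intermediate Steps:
j(h) = -12*h
U(A) = (2 + A)/(2*A) (U(A) = (2 + A)/((2*A)) = (2 + A)*(1/(2*A)) = (2 + A)/(2*A))
S(l) = l + (2 + l)/(2*l)
(S(j(-5))*39)*V(s) = ((½ - 12*(-5) + 1/(-12*(-5)))*39)*(-4) = ((½ + 60 + 1/60)*39)*(-4) = ((3631/60)*39)*(-4) = (47203/20)*(-4) = -47203/5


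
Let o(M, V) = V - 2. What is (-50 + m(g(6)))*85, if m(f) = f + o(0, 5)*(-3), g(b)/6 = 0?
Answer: -5015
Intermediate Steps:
o(M, V) = -2 + V
g(b) = 0 (g(b) = 6*0 = 0)
m(f) = -9 + f (m(f) = f + (-2 + 5)*(-3) = f + 3*(-3) = f - 9 = -9 + f)
(-50 + m(g(6)))*85 = (-50 + (-9 + 0))*85 = (-50 - 9)*85 = -59*85 = -5015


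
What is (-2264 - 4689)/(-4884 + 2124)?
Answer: 6953/2760 ≈ 2.5192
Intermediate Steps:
(-2264 - 4689)/(-4884 + 2124) = -6953/(-2760) = -6953*(-1/2760) = 6953/2760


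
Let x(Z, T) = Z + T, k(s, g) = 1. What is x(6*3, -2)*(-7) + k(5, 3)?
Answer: -111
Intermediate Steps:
x(Z, T) = T + Z
x(6*3, -2)*(-7) + k(5, 3) = (-2 + 6*3)*(-7) + 1 = (-2 + 18)*(-7) + 1 = 16*(-7) + 1 = -112 + 1 = -111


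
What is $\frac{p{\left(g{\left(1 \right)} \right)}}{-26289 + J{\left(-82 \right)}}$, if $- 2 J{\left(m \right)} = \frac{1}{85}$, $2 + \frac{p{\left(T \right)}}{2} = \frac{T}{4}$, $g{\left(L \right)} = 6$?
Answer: $\frac{170}{4469131} \approx 3.8039 \cdot 10^{-5}$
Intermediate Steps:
$p{\left(T \right)} = -4 + \frac{T}{2}$ ($p{\left(T \right)} = -4 + 2 \frac{T}{4} = -4 + \frac{T}{2}$)
$J{\left(m \right)} = - \frac{1}{170}$ ($J{\left(m \right)} = - \frac{1}{2 \cdot 85} = \left(- \frac{1}{2}\right) \frac{1}{85} = - \frac{1}{170}$)
$\frac{p{\left(g{\left(1 \right)} \right)}}{-26289 + J{\left(-82 \right)}} = \frac{-4 + \frac{1}{2} \cdot 6}{-26289 - \frac{1}{170}} = \frac{-4 + 3}{- \frac{4469131}{170}} = \left(- \frac{170}{4469131}\right) \left(-1\right) = \frac{170}{4469131}$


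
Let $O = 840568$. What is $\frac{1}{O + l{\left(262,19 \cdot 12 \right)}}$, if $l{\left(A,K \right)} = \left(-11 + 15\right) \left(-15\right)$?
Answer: $\frac{1}{840508} \approx 1.1898 \cdot 10^{-6}$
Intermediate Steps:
$l{\left(A,K \right)} = -60$ ($l{\left(A,K \right)} = 4 \left(-15\right) = -60$)
$\frac{1}{O + l{\left(262,19 \cdot 12 \right)}} = \frac{1}{840568 - 60} = \frac{1}{840508}$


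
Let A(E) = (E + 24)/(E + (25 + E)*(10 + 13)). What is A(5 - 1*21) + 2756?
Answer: 526404/191 ≈ 2756.0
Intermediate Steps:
A(E) = (24 + E)/(575 + 24*E) (A(E) = (24 + E)/(E + (25 + E)*23) = (24 + E)/(E + (575 + 23*E)) = (24 + E)/(575 + 24*E))
A(5 - 1*21) + 2756 = (24 + (5 - 1*21))/(575 + 24*(5 - 1*21)) + 2756 = (24 + (5 - 21))/(575 + 24*(5 - 21)) + 2756 = (24 - 16)/(575 + 24*(-16)) + 2756 = 8/(575 - 384) + 2756 = 8/191 + 2756 = 526404/191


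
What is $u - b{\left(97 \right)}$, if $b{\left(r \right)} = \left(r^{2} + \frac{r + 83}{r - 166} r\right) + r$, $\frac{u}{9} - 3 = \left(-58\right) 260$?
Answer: $- \frac{3333757}{23} \approx -1.4495 \cdot 10^{5}$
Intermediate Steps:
$u = -135693$ ($u = 27 + 9 \left(\left(-58\right) 260\right) = 27 + 9 \left(-15080\right) = 27 - 135720 = -135693$)
$b{\left(r \right)} = r + r^{2} + \frac{r \left(83 + r\right)}{-166 + r}$ ($b{\left(r \right)} = \left(r^{2} + \frac{83 + r}{-166 + r} r\right) + r = \left(r^{2} + \frac{r \left(83 + r\right)}{-166 + r}\right) + r = r + r^{2} + \frac{r \left(83 + r\right)}{-166 + r}$)
$u - b{\left(97 \right)} = -135693 - \frac{97 \left(-83 + 97^{2} - 15908\right)}{-166 + 97} = -135693 - \frac{97 \left(-83 + 9409 - 15908\right)}{-69} = -135693 - 97 \left(- \frac{1}{69}\right) \left(-6582\right) = -135693 - \frac{212818}{23} = - \frac{3333757}{23}$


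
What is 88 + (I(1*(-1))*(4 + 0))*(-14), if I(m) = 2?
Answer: -24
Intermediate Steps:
88 + (I(1*(-1))*(4 + 0))*(-14) = 88 + (2*(4 + 0))*(-14) = 88 + (2*4)*(-14) = 88 + 8*(-14) = 88 - 112 = -24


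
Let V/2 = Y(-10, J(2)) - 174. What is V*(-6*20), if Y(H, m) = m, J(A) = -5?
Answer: 42960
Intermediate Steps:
V = -358 (V = 2*(-5 - 174) = 2*(-179) = -358)
V*(-6*20) = -(-2148)*20 = -358*(-120) = 42960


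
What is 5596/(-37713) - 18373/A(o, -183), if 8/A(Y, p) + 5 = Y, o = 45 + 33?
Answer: -50581814045/301704 ≈ -1.6765e+5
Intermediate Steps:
o = 78
A(Y, p) = 8/(-5 + Y)
5596/(-37713) - 18373/A(o, -183) = 5596/(-37713) - 18373/(8/(-5 + 78)) = 5596*(-1/37713) - 18373/(8/73) = -5596/37713 - 18373/(8*(1/73)) = -5596/37713 - 18373/8/73 = -5596/37713 - 18373*73/8 = -5596/37713 - 1341229/8 = -50581814045/301704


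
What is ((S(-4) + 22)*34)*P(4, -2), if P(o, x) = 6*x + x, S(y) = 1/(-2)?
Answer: -10234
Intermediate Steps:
S(y) = -1/2
P(o, x) = 7*x
((S(-4) + 22)*34)*P(4, -2) = ((-1/2 + 22)*34)*(7*(-2)) = ((43/2)*34)*(-14) = 731*(-14) = -10234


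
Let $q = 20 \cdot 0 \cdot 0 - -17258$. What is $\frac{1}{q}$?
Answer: $\frac{1}{17258} \approx 5.7944 \cdot 10^{-5}$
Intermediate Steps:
$q = 17258$ ($q = 0 \cdot 0 + 17258 = 0 + 17258 = 17258$)
$\frac{1}{q} = \frac{1}{17258}$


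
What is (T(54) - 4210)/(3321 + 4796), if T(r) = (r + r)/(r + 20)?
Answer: -155716/300329 ≈ -0.51849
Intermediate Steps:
T(r) = 2*r/(20 + r) (T(r) = (2*r)/(20 + r) = 2*r/(20 + r))
(T(54) - 4210)/(3321 + 4796) = (2*54/(20 + 54) - 4210)/(3321 + 4796) = (2*54/74 - 4210)/8117 = (2*54*(1/74) - 4210)*(1/8117) = (54/37 - 4210)*(1/8117) = -155716/37*1/8117 = -155716/300329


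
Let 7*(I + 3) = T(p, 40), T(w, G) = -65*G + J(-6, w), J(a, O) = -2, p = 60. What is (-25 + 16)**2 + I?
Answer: -2056/7 ≈ -293.71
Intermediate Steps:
T(w, G) = -2 - 65*G (T(w, G) = -65*G - 2 = -2 - 65*G)
I = -2623/7 (I = -3 + (-2 - 65*40)/7 = -3 + (-2 - 2600)/7 = -3 + (1/7)*(-2602) = -3 - 2602/7 = -2623/7 ≈ -374.71)
(-25 + 16)**2 + I = (-25 + 16)**2 - 2623/7 = (-9)**2 - 2623/7 = 81 - 2623/7 = -2056/7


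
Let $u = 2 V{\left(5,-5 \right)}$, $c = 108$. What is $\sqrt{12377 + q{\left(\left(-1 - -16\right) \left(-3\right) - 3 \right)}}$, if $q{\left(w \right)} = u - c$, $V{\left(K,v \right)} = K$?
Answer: $\sqrt{12279} \approx 110.81$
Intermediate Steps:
$u = 10$ ($u = 2 \cdot 5 = 10$)
$q{\left(w \right)} = -98$ ($q{\left(w \right)} = 10 - 108 = -98$)
$\sqrt{12377 + q{\left(\left(-1 - -16\right) \left(-3\right) - 3 \right)}} = \sqrt{12377 - 98} = \sqrt{12279}$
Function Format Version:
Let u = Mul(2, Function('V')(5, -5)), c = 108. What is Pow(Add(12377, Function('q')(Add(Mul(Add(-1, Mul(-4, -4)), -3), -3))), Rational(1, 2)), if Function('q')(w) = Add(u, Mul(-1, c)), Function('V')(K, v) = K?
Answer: Pow(12279, Rational(1, 2)) ≈ 110.81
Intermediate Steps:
u = 10 (u = Mul(2, 5) = 10)
Function('q')(w) = -98 (Function('q')(w) = Add(10, Mul(-1, 108)) = Add(10, -108) = -98)
Pow(Add(12377, Function('q')(Add(Mul(Add(-1, Mul(-4, -4)), -3), -3))), Rational(1, 2)) = Pow(Add(12377, -98), Rational(1, 2)) = Pow(12279, Rational(1, 2))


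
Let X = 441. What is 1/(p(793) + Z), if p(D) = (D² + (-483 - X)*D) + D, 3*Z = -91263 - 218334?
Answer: -1/206289 ≈ -4.8476e-6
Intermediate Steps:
Z = -103199 (Z = (-91263 - 218334)/3 = (⅓)*(-309597) = -103199)
p(D) = D² - 923*D (p(D) = (D² + (-483 - 1*441)*D) + D = (D² + (-483 - 441)*D) + D = (D² - 924*D) + D = D² - 923*D)
1/(p(793) + Z) = 1/(793*(-923 + 793) - 103199) = 1/(793*(-130) - 103199) = 1/(-103090 - 103199) = 1/(-206289) = -1/206289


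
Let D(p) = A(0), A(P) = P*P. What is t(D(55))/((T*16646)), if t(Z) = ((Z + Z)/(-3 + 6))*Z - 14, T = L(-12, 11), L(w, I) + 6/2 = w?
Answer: 1/17835 ≈ 5.6070e-5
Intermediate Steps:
A(P) = P**2
L(w, I) = -3 + w
D(p) = 0 (D(p) = 0**2 = 0)
T = -15 (T = -3 - 12 = -15)
t(Z) = -14 + 2*Z**2/3 (t(Z) = ((2*Z)/3)*Z - 14 = ((2*Z)*(1/3))*Z - 14 = (2*Z/3)*Z - 14 = 2*Z**2/3 - 14 = -14 + 2*Z**2/3)
t(D(55))/((T*16646)) = (-14 + (2/3)*0**2)/((-15*16646)) = (-14 + (2/3)*0)/(-249690) = (-14 + 0)*(-1/249690) = -14*(-1/249690) = 1/17835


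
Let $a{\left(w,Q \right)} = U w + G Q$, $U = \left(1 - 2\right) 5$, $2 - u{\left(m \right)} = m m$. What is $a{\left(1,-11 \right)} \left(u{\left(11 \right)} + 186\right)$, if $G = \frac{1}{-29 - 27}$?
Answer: $- \frac{18023}{56} \approx -321.84$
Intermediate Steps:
$u{\left(m \right)} = 2 - m^{2}$ ($u{\left(m \right)} = 2 - m m = 2 - m^{2}$)
$G = - \frac{1}{56}$ ($G = \frac{1}{-56} = - \frac{1}{56} \approx -0.017857$)
$U = -5$ ($U = \left(-1\right) 5 = -5$)
$a{\left(w,Q \right)} = - 5 w - \frac{Q}{56}$
$a{\left(1,-11 \right)} \left(u{\left(11 \right)} + 186\right) = \left(\left(-5\right) 1 - - \frac{11}{56}\right) \left(\left(2 - 11^{2}\right) + 186\right) = \left(-5 + \frac{11}{56}\right) \left(\left(2 - 121\right) + 186\right) = - \frac{269 \left(\left(2 - 121\right) + 186\right)}{56} = - \frac{269 \left(-119 + 186\right)}{56} = \left(- \frac{269}{56}\right) 67 = - \frac{18023}{56}$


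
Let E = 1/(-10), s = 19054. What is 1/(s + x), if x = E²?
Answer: 100/1905401 ≈ 5.2482e-5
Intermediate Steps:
E = -⅒ ≈ -0.10000
x = 1/100 (x = (-⅒)² = 1/100 ≈ 0.010000)
1/(s + x) = 1/(19054 + 1/100) = 1/(1905401/100) = 100/1905401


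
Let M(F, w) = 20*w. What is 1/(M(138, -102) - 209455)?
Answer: -1/211495 ≈ -4.7282e-6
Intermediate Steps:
1/(M(138, -102) - 209455) = 1/(20*(-102) - 209455) = 1/(-2040 - 209455) = 1/(-211495) = -1/211495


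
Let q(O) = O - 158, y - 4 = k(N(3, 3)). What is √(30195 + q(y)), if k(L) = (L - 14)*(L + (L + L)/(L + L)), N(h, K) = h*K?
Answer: √29991 ≈ 173.18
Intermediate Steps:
N(h, K) = K*h
k(L) = (1 + L)*(-14 + L) (k(L) = (-14 + L)*(L + (2*L)/((2*L))) = (-14 + L)*(L + (2*L)*(1/(2*L))) = (-14 + L)*(L + 1) = (-14 + L)*(1 + L) = (1 + L)*(-14 + L))
y = -46 (y = 4 + (-14 + (3*3)² - 39*3) = 4 + (-14 + 9² - 13*9) = 4 + (-14 + 81 - 117) = 4 - 50 = -46)
q(O) = -158 + O
√(30195 + q(y)) = √(30195 + (-158 - 46)) = √(30195 - 204) = √29991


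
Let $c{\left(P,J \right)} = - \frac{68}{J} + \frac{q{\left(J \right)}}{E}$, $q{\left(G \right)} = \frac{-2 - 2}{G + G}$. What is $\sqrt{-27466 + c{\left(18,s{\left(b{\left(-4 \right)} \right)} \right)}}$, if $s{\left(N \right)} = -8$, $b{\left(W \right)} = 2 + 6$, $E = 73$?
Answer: $\frac{i \sqrt{585283997}}{146} \approx 165.7 i$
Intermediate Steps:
$b{\left(W \right)} = 8$
$q{\left(G \right)} = - \frac{2}{G}$ ($q{\left(G \right)} = - \frac{4}{2 G} = - 4 \frac{1}{2 G} = - \frac{2}{G}$)
$c{\left(P,J \right)} = - \frac{4966}{73 J}$ ($c{\left(P,J \right)} = - \frac{68}{J} + \frac{\left(-2\right) \frac{1}{J}}{73} = - \frac{68}{J} + - \frac{2}{J} \frac{1}{73} = - \frac{68}{J} - \frac{2}{73 J} = - \frac{4966}{73 J}$)
$\sqrt{-27466 + c{\left(18,s{\left(b{\left(-4 \right)} \right)} \right)}} = \sqrt{-27466 - \frac{4966}{73 \left(-8\right)}} = \sqrt{-27466 - - \frac{2483}{292}} = \sqrt{-27466 + \frac{2483}{292}} = \sqrt{- \frac{8017589}{292}} = \frac{i \sqrt{585283997}}{146}$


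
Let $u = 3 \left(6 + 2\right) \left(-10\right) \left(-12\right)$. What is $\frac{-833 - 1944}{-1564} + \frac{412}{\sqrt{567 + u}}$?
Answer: $\frac{2777}{1564} + \frac{412 \sqrt{383}}{1149} \approx 8.793$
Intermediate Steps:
$u = 2880$ ($u = 3 \cdot 8 \left(-10\right) \left(-12\right) = 24 \left(-10\right) \left(-12\right) = \left(-240\right) \left(-12\right) = 2880$)
$\frac{-833 - 1944}{-1564} + \frac{412}{\sqrt{567 + u}} = \frac{-833 - 1944}{-1564} + \frac{412}{\sqrt{567 + 2880}} = \left(-833 - 1944\right) \left(- \frac{1}{1564}\right) + \frac{412}{\sqrt{3447}} = \left(-2777\right) \left(- \frac{1}{1564}\right) + \frac{412}{3 \sqrt{383}} = \frac{2777}{1564} + 412 \frac{\sqrt{383}}{1149} = \frac{2777}{1564} + \frac{412 \sqrt{383}}{1149}$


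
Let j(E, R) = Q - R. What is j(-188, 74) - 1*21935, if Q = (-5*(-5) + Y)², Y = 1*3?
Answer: -21225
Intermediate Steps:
Y = 3
Q = 784 (Q = (-5*(-5) + 3)² = (25 + 3)² = 28² = 784)
j(E, R) = 784 - R
j(-188, 74) - 1*21935 = (784 - 1*74) - 1*21935 = (784 - 74) - 21935 = 710 - 21935 = -21225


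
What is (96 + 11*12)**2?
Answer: 51984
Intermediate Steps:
(96 + 11*12)**2 = (96 + 132)**2 = 228**2 = 51984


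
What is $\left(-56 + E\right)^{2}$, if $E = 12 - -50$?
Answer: $36$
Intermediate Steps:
$E = 62$ ($E = 12 + 50 = 62$)
$\left(-56 + E\right)^{2} = \left(-56 + 62\right)^{2} = 6^{2} = 36$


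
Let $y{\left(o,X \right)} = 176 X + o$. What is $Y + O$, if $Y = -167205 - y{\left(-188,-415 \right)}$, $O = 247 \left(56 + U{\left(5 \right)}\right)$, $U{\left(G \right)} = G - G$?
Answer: $-80145$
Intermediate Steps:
$y{\left(o,X \right)} = o + 176 X$
$U{\left(G \right)} = 0$
$O = 13832$ ($O = 247 \left(56 + 0\right) = 247 \cdot 56 = 13832$)
$Y = -93977$ ($Y = -167205 - \left(-188 + 176 \left(-415\right)\right) = -167205 - \left(-188 - 73040\right) = -167205 - -73228 = -167205 + 73228 = -93977$)
$Y + O = -93977 + 13832 = -80145$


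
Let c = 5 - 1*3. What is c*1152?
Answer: 2304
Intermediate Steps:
c = 2 (c = 5 - 3 = 2)
c*1152 = 2*1152 = 2304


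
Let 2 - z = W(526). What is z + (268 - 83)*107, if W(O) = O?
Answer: 19271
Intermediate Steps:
z = -524 (z = 2 - 1*526 = 2 - 526 = -524)
z + (268 - 83)*107 = -524 + (268 - 83)*107 = -524 + 185*107 = -524 + 19795 = 19271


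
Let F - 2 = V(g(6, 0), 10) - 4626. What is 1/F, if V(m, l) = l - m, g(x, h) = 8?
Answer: -1/4622 ≈ -0.00021636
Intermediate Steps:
F = -4622 (F = 2 + ((10 - 1*8) - 4626) = 2 + ((10 - 8) - 4626) = 2 + (2 - 4626) = 2 - 4624 = -4622)
1/F = 1/(-4622) = -1/4622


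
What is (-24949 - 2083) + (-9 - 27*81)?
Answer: -29228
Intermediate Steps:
(-24949 - 2083) + (-9 - 27*81) = -27032 + (-9 - 2187) = -27032 - 2196 = -29228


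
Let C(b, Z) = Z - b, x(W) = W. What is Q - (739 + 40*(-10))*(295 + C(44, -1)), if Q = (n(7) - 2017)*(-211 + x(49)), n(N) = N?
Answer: 240870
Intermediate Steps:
Q = 325620 (Q = (7 - 2017)*(-211 + 49) = -2010*(-162) = 325620)
Q - (739 + 40*(-10))*(295 + C(44, -1)) = 325620 - (739 + 40*(-10))*(295 + (-1 - 1*44)) = 325620 - (739 - 400)*(295 + (-1 - 44)) = 325620 - 339*(295 - 45) = 325620 - 339*250 = 325620 - 1*84750 = 325620 - 84750 = 240870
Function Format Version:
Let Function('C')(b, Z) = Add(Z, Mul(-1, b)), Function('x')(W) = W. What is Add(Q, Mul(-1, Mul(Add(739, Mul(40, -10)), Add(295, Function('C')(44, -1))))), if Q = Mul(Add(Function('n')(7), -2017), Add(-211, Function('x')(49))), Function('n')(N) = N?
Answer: 240870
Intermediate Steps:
Q = 325620 (Q = Mul(Add(7, -2017), Add(-211, 49)) = Mul(-2010, -162) = 325620)
Add(Q, Mul(-1, Mul(Add(739, Mul(40, -10)), Add(295, Function('C')(44, -1))))) = Add(325620, Mul(-1, Mul(Add(739, Mul(40, -10)), Add(295, Add(-1, Mul(-1, 44)))))) = Add(325620, Mul(-1, Mul(Add(739, -400), Add(295, Add(-1, -44))))) = Add(325620, Mul(-1, Mul(339, Add(295, -45)))) = Add(325620, Mul(-1, Mul(339, 250))) = Add(325620, Mul(-1, 84750)) = Add(325620, -84750) = 240870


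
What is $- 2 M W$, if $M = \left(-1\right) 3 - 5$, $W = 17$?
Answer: $272$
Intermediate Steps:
$M = -8$ ($M = -3 - 5 = -8$)
$- 2 M W = \left(-2\right) \left(-8\right) 17 = 16 \cdot 17 = 272$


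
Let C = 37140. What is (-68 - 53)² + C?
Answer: 51781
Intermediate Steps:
(-68 - 53)² + C = (-68 - 53)² + 37140 = (-121)² + 37140 = 14641 + 37140 = 51781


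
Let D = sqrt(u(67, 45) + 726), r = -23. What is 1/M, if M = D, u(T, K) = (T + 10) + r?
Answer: sqrt(195)/390 ≈ 0.035806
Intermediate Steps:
u(T, K) = -13 + T (u(T, K) = (T + 10) - 23 = (10 + T) - 23 = -13 + T)
D = 2*sqrt(195) (D = sqrt((-13 + 67) + 726) = sqrt(54 + 726) = sqrt(780) = 2*sqrt(195) ≈ 27.928)
M = 2*sqrt(195) ≈ 27.928
1/M = 1/(2*sqrt(195)) = sqrt(195)/390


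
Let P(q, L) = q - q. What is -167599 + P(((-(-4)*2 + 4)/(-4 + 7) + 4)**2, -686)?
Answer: -167599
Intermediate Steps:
P(q, L) = 0
-167599 + P(((-(-4)*2 + 4)/(-4 + 7) + 4)**2, -686) = -167599 + 0 = -167599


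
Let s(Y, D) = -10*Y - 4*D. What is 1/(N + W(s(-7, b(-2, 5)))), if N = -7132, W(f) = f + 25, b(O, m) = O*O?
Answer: -1/7053 ≈ -0.00014178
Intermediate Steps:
b(O, m) = O²
W(f) = 25 + f
1/(N + W(s(-7, b(-2, 5)))) = 1/(-7132 + (25 + (-10*(-7) - 4*(-2)²))) = 1/(-7132 + (25 + (70 - 4*4))) = 1/(-7132 + (25 + (70 - 16))) = 1/(-7132 + (25 + 54)) = 1/(-7132 + 79) = 1/(-7053) = -1/7053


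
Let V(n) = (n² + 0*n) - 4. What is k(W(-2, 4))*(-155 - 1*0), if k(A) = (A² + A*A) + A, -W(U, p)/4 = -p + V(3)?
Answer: -4340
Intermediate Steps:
V(n) = -4 + n² (V(n) = (n² + 0) - 4 = n² - 4 = -4 + n²)
W(U, p) = -20 + 4*p (W(U, p) = -4*(-p + (-4 + 3²)) = -4*(-p + (-4 + 9)) = -4*(-p + 5) = -4*(5 - p) = -20 + 4*p)
k(A) = A + 2*A² (k(A) = (A² + A²) + A = 2*A² + A = A + 2*A²)
k(W(-2, 4))*(-155 - 1*0) = ((-20 + 4*4)*(1 + 2*(-20 + 4*4)))*(-155 - 1*0) = ((-20 + 16)*(1 + 2*(-20 + 16)))*(-155 + 0) = -4*(1 + 2*(-4))*(-155) = -4*(1 - 8)*(-155) = -4*(-7)*(-155) = 28*(-155) = -4340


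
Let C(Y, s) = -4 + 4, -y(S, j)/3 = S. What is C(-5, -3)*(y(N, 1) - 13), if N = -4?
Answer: 0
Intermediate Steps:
y(S, j) = -3*S
C(Y, s) = 0
C(-5, -3)*(y(N, 1) - 13) = 0*(-3*(-4) - 13) = 0*(12 - 13) = 0*(-1) = 0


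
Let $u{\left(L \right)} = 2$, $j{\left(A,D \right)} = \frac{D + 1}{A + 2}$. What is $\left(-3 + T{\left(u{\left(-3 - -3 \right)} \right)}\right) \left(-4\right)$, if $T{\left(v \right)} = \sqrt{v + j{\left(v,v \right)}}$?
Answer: $12 - 2 \sqrt{11} \approx 5.3668$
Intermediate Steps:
$j{\left(A,D \right)} = \frac{1 + D}{2 + A}$
$T{\left(v \right)} = \sqrt{v + \frac{1 + v}{2 + v}}$
$\left(-3 + T{\left(u{\left(-3 - -3 \right)} \right)}\right) \left(-4\right) = \left(-3 + \sqrt{\frac{1 + 2 + 2 \left(2 + 2\right)}{2 + 2}}\right) \left(-4\right) = \left(-3 + \sqrt{\frac{1 + 2 + 2 \cdot 4}{4}}\right) \left(-4\right) = \left(-3 + \sqrt{\frac{1 + 2 + 8}{4}}\right) \left(-4\right) = \left(-3 + \sqrt{\frac{1}{4} \cdot 11}\right) \left(-4\right) = \left(-3 + \sqrt{\frac{11}{4}}\right) \left(-4\right) = \left(-3 + \frac{\sqrt{11}}{2}\right) \left(-4\right) = 12 - 2 \sqrt{11}$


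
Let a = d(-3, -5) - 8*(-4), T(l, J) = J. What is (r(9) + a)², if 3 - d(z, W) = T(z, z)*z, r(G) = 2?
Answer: 784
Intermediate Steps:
d(z, W) = 3 - z² (d(z, W) = 3 - z*z = 3 - z²)
a = 26 (a = (3 - 1*(-3)²) - 8*(-4) = (3 - 1*9) - 1*(-32) = (3 - 9) + 32 = -6 + 32 = 26)
(r(9) + a)² = (2 + 26)² = 28² = 784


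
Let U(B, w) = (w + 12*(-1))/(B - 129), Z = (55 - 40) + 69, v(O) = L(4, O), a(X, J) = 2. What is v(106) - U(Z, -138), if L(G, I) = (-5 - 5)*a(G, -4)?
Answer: -70/3 ≈ -23.333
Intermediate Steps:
L(G, I) = -20 (L(G, I) = (-5 - 5)*2 = -10*2 = -20)
v(O) = -20
Z = 84 (Z = 15 + 69 = 84)
U(B, w) = (-12 + w)/(-129 + B) (U(B, w) = (w - 12)/(-129 + B) = (-12 + w)/(-129 + B))
v(106) - U(Z, -138) = -20 - (-12 - 138)/(-129 + 84) = -20 - (-150)/(-45) = -20 - (-1)*(-150)/45 = -20 - 1*10/3 = -20 - 10/3 = -70/3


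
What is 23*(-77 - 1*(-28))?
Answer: -1127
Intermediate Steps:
23*(-77 - 1*(-28)) = 23*(-77 + 28) = 23*(-49) = -1127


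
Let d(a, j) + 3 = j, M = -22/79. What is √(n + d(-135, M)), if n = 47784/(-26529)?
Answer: I*√2479075545453/698597 ≈ 2.2538*I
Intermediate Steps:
M = -22/79 (M = -22*1/79 = -22/79 ≈ -0.27848)
d(a, j) = -3 + j
n = -15928/8843 (n = 47784*(-1/26529) = -15928/8843 ≈ -1.8012)
√(n + d(-135, M)) = √(-15928/8843 + (-3 - 22/79)) = √(-15928/8843 - 259/79) = √(-3548649/698597) = I*√2479075545453/698597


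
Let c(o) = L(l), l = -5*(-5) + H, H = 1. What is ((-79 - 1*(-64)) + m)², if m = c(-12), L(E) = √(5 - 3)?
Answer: (15 - √2)² ≈ 184.57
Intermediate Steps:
l = 26 (l = -5*(-5) + 1 = 25 + 1 = 26)
L(E) = √2
c(o) = √2
m = √2 ≈ 1.4142
((-79 - 1*(-64)) + m)² = ((-79 - 1*(-64)) + √2)² = ((-79 + 64) + √2)² = (-15 + √2)²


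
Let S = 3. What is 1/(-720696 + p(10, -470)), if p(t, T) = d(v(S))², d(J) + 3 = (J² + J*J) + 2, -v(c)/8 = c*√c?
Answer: 1/11216329 ≈ 8.9156e-8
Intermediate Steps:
v(c) = -8*c^(3/2) (v(c) = -8*c*√c = -8*c^(3/2))
d(J) = -1 + 2*J² (d(J) = -3 + ((J² + J*J) + 2) = -3 + ((J² + J²) + 2) = -3 + (2*J² + 2) = -3 + (2 + 2*J²) = -1 + 2*J²)
p(t, T) = 11937025 (p(t, T) = (-1 + 2*(-24*√3)²)² = (-1 + 2*1728)² = (-1 + 3456)² = 3455² = 11937025)
1/(-720696 + p(10, -470)) = 1/(-720696 + 11937025) = 1/11216329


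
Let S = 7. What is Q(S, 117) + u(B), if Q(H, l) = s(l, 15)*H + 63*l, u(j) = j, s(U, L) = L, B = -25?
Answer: 7451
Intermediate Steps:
Q(H, l) = 15*H + 63*l
Q(S, 117) + u(B) = (15*7 + 63*117) - 25 = (105 + 7371) - 25 = 7476 - 25 = 7451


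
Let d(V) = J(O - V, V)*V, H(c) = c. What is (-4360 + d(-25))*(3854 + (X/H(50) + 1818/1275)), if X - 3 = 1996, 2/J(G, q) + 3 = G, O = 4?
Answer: -7510225679/442 ≈ -1.6991e+7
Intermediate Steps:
J(G, q) = 2/(-3 + G)
X = 1999 (X = 3 + 1996 = 1999)
d(V) = 2*V/(1 - V) (d(V) = (2/(-3 + (4 - V)))*V = (2/(1 - V))*V = 2*V/(1 - V))
(-4360 + d(-25))*(3854 + (X/H(50) + 1818/1275)) = (-4360 - 2*(-25)/(-1 - 25))*(3854 + (1999/50 + 1818/1275)) = (-4360 - 2*(-25)/(-26))*(3854 + (1999*(1/50) + 1818*(1/1275))) = (-4360 - 2*(-25)*(-1/26))*(3854 + (1999/50 + 606/425)) = (-4360 - 25/13)*(3854 + 7039/170) = -56705/13*662219/170 = -7510225679/442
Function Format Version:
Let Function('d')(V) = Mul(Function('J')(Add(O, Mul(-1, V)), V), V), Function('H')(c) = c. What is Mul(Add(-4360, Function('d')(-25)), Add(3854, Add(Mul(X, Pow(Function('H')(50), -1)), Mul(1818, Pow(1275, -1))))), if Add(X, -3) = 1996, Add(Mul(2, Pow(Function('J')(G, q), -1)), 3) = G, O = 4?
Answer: Rational(-7510225679, 442) ≈ -1.6991e+7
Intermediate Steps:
Function('J')(G, q) = Mul(2, Pow(Add(-3, G), -1))
X = 1999 (X = Add(3, 1996) = 1999)
Function('d')(V) = Mul(2, V, Pow(Add(1, Mul(-1, V)), -1)) (Function('d')(V) = Mul(Mul(2, Pow(Add(-3, Add(4, Mul(-1, V))), -1)), V) = Mul(Mul(2, Pow(Add(1, Mul(-1, V)), -1)), V) = Mul(2, V, Pow(Add(1, Mul(-1, V)), -1)))
Mul(Add(-4360, Function('d')(-25)), Add(3854, Add(Mul(X, Pow(Function('H')(50), -1)), Mul(1818, Pow(1275, -1))))) = Mul(Add(-4360, Mul(-2, -25, Pow(Add(-1, -25), -1))), Add(3854, Add(Mul(1999, Pow(50, -1)), Mul(1818, Pow(1275, -1))))) = Mul(Add(-4360, Mul(-2, -25, Pow(-26, -1))), Add(3854, Add(Mul(1999, Rational(1, 50)), Mul(1818, Rational(1, 1275))))) = Mul(Add(-4360, Mul(-2, -25, Rational(-1, 26))), Add(3854, Add(Rational(1999, 50), Rational(606, 425)))) = Mul(Add(-4360, Rational(-25, 13)), Add(3854, Rational(7039, 170))) = Mul(Rational(-56705, 13), Rational(662219, 170)) = Rational(-7510225679, 442)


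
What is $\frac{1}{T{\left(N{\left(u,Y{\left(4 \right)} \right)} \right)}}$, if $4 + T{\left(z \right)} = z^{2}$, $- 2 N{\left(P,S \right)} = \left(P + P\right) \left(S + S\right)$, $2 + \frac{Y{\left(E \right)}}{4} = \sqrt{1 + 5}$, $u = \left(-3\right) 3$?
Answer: $\frac{12959}{26770180} + \frac{1296 \sqrt{6}}{6692545} \approx 0.00095842$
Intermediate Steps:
$u = -9$
$Y{\left(E \right)} = -8 + 4 \sqrt{6}$ ($Y{\left(E \right)} = -8 + 4 \sqrt{1 + 5} = -8 + 4 \sqrt{6}$)
$N{\left(P,S \right)} = - 2 P S$ ($N{\left(P,S \right)} = - \frac{\left(P + P\right) \left(S + S\right)}{2} = - \frac{2 P 2 S}{2} = - \frac{4 P S}{2} = - 2 P S$)
$T{\left(z \right)} = -4 + z^{2}$
$\frac{1}{T{\left(N{\left(u,Y{\left(4 \right)} \right)} \right)}} = \frac{1}{-4 + \left(\left(-2\right) \left(-9\right) \left(-8 + 4 \sqrt{6}\right)\right)^{2}} = \frac{1}{-4 + \left(-144 + 72 \sqrt{6}\right)^{2}}$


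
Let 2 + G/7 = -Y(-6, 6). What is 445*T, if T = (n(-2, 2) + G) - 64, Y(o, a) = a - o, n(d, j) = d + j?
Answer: -72090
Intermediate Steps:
G = -98 (G = -14 + 7*(-(6 - 1*(-6))) = -14 + 7*(-(6 + 6)) = -14 + 7*(-1*12) = -14 + 7*(-12) = -14 - 84 = -98)
T = -162 (T = ((-2 + 2) - 98) - 64 = (0 - 98) - 64 = -98 - 64 = -162)
445*T = 445*(-162) = -72090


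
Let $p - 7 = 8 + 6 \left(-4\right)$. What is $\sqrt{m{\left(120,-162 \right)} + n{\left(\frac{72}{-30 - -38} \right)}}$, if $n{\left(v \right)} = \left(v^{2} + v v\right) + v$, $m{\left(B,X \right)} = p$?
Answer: $9 \sqrt{2} \approx 12.728$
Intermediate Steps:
$p = -9$ ($p = 7 + \left(8 + 6 \left(-4\right)\right) = 7 + \left(8 - 24\right) = 7 - 16 = -9$)
$m{\left(B,X \right)} = -9$
$n{\left(v \right)} = v + 2 v^{2}$ ($n{\left(v \right)} = \left(v^{2} + v^{2}\right) + v = 2 v^{2} + v = v + 2 v^{2}$)
$\sqrt{m{\left(120,-162 \right)} + n{\left(\frac{72}{-30 - -38} \right)}} = \sqrt{-9 + \frac{72}{-30 - -38} \left(1 + 2 \frac{72}{-30 - -38}\right)} = \sqrt{-9 + \frac{72}{-30 + 38} \left(1 + 2 \frac{72}{-30 + 38}\right)} = \sqrt{-9 + \frac{72}{8} \left(1 + 2 \cdot \frac{72}{8}\right)} = \sqrt{-9 + 72 \cdot \frac{1}{8} \left(1 + 2 \cdot 72 \cdot \frac{1}{8}\right)} = \sqrt{-9 + 9 \left(1 + 2 \cdot 9\right)} = \sqrt{-9 + 9 \left(1 + 18\right)} = \sqrt{-9 + 9 \cdot 19} = \sqrt{-9 + 171} = \sqrt{162} = 9 \sqrt{2}$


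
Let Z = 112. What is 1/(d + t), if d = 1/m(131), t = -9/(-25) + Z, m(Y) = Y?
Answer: 3275/368004 ≈ 0.0088994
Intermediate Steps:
t = 2809/25 (t = -9/(-25) + 112 = -9*(-1/25) + 112 = 9/25 + 112 = 2809/25 ≈ 112.36)
d = 1/131 ≈ 0.0076336
1/(d + t) = 1/(1/131 + 2809/25) = 1/(368004/3275) = 3275/368004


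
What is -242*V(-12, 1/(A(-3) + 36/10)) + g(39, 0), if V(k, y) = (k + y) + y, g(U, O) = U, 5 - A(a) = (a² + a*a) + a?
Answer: 24149/8 ≈ 3018.6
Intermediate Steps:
A(a) = 5 - a - 2*a² (A(a) = 5 - ((a² + a*a) + a) = 5 - ((a² + a²) + a) = 5 - (2*a² + a) = 5 - (a + 2*a²) = 5 + (-a - 2*a²) = 5 - a - 2*a²)
V(k, y) = k + 2*y
-242*V(-12, 1/(A(-3) + 36/10)) + g(39, 0) = -242*(-12 + 2/((5 - 1*(-3) - 2*(-3)²) + 36/10)) + 39 = -242*(-12 + 2/((5 + 3 - 2*9) + 36*(⅒))) + 39 = -242*(-12 + 2/((5 + 3 - 18) + 18/5)) + 39 = -242*(-12 + 2/(-10 + 18/5)) + 39 = -242*(-12 + 2/(-32/5)) + 39 = -242*(-12 + 2*(-5/32)) + 39 = -242*(-12 - 5/16) + 39 = -242*(-197/16) + 39 = 23837/8 + 39 = 24149/8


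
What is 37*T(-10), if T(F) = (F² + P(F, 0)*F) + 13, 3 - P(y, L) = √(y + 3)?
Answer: 3071 + 370*I*√7 ≈ 3071.0 + 978.93*I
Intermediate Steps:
P(y, L) = 3 - √(3 + y) (P(y, L) = 3 - √(y + 3) = 3 - √(3 + y))
T(F) = 13 + F² + F*(3 - √(3 + F)) (T(F) = (F² + (3 - √(3 + F))*F) + 13 = (F² + F*(3 - √(3 + F))) + 13 = 13 + F² + F*(3 - √(3 + F)))
37*T(-10) = 37*(13 + (-10)² - 1*(-10)*(-3 + √(3 - 10))) = 37*(13 + 100 - 1*(-10)*(-3 + √(-7))) = 37*(13 + 100 - 1*(-10)*(-3 + I*√7)) = 37*(13 + 100 + (-30 + 10*I*√7)) = 37*(83 + 10*I*√7) = 3071 + 370*I*√7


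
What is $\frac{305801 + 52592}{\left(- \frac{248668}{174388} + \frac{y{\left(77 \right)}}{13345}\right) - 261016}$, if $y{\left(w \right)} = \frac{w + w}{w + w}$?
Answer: $- \frac{208513751642245}{151860451271458} \approx -1.3731$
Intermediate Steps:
$y{\left(w \right)} = 1$ ($y{\left(w \right)} = \frac{2 w}{2 w} = 2 w \frac{1}{2 w} = 1$)
$\frac{305801 + 52592}{\left(- \frac{248668}{174388} + \frac{y{\left(77 \right)}}{13345}\right) - 261016} = \frac{305801 + 52592}{\left(- \frac{248668}{174388} + 1 \cdot \frac{1}{13345}\right) - 261016} = \frac{358393}{\left(\left(-248668\right) \frac{1}{174388} + 1 \cdot \frac{1}{13345}\right) - 261016} = \frac{358393}{\left(- \frac{62167}{43597} + \frac{1}{13345}\right) - 261016} = \frac{358393}{- \frac{829575018}{581801965} - 261016} = \frac{358393}{- \frac{151860451271458}{581801965}} = 358393 \left(- \frac{581801965}{151860451271458}\right) = - \frac{208513751642245}{151860451271458}$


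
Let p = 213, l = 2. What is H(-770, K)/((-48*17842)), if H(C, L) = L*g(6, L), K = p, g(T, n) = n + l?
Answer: -15265/285472 ≈ -0.053473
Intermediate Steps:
g(T, n) = 2 + n (g(T, n) = n + 2 = 2 + n)
K = 213
H(C, L) = L*(2 + L)
H(-770, K)/((-48*17842)) = (213*(2 + 213))/((-48*17842)) = (213*215)/(-856416) = 45795*(-1/856416) = -15265/285472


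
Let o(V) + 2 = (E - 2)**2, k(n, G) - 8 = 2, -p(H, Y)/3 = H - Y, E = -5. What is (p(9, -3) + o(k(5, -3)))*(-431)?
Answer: -4741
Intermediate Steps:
p(H, Y) = -3*H + 3*Y (p(H, Y) = -3*(H - Y) = -3*H + 3*Y)
k(n, G) = 10 (k(n, G) = 8 + 2 = 10)
o(V) = 47 (o(V) = -2 + (-5 - 2)**2 = -2 + (-7)**2 = -2 + 49 = 47)
(p(9, -3) + o(k(5, -3)))*(-431) = ((-3*9 + 3*(-3)) + 47)*(-431) = ((-27 - 9) + 47)*(-431) = (-36 + 47)*(-431) = 11*(-431) = -4741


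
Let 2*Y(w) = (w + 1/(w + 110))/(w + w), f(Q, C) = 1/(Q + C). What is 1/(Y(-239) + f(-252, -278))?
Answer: 16340430/4054409 ≈ 4.0303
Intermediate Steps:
f(Q, C) = 1/(C + Q)
Y(w) = (w + 1/(110 + w))/(4*w) (Y(w) = ((w + 1/(w + 110))/(w + w))/2 = ((w + 1/(110 + w))/((2*w)))/2 = ((w + 1/(110 + w))*(1/(2*w)))/2 = ((w + 1/(110 + w))/(2*w))/2 = (w + 1/(110 + w))/(4*w))
1/(Y(-239) + f(-252, -278)) = 1/((1/4)*(1 + (-239)**2 + 110*(-239))/(-239*(110 - 239)) + 1/(-278 - 252)) = 1/((1/4)*(-1/239)*(1 + 57121 - 26290)/(-129) + 1/(-530)) = 1/((1/4)*(-1/239)*(-1/129)*30832 - 1/530) = 1/(7708/30831 - 1/530) = 1/(4054409/16340430) = 16340430/4054409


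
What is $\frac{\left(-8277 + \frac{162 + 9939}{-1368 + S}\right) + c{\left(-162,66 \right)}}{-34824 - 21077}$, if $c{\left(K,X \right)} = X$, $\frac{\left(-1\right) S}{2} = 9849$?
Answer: $\frac{57661009}{392536822} \approx 0.14689$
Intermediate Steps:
$S = -19698$ ($S = \left(-2\right) 9849 = -19698$)
$\frac{\left(-8277 + \frac{162 + 9939}{-1368 + S}\right) + c{\left(-162,66 \right)}}{-34824 - 21077} = \frac{\left(-8277 + \frac{162 + 9939}{-1368 - 19698}\right) + 66}{-34824 - 21077} = \frac{\left(-8277 + \frac{10101}{-21066}\right) + 66}{-55901} = \left(\left(-8277 + 10101 \left(- \frac{1}{21066}\right)\right) + 66\right) \left(- \frac{1}{55901}\right) = \left(\left(-8277 - \frac{3367}{7022}\right) + 66\right) \left(- \frac{1}{55901}\right) = \left(- \frac{58124461}{7022} + 66\right) \left(- \frac{1}{55901}\right) = \left(- \frac{57661009}{7022}\right) \left(- \frac{1}{55901}\right) = \frac{57661009}{392536822}$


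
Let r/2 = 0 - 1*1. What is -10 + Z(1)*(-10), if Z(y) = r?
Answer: 10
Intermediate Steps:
r = -2 (r = 2*(0 - 1*1) = 2*(0 - 1) = 2*(-1) = -2)
Z(y) = -2
-10 + Z(1)*(-10) = -10 - 2*(-10) = -10 + 20 = 10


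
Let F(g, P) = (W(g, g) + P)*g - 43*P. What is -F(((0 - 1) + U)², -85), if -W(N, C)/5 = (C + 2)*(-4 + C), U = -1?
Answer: -3315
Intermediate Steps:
W(N, C) = -5*(-4 + C)*(2 + C) (W(N, C) = -5*(C + 2)*(-4 + C) = -5*(2 + C)*(-4 + C) = -5*(-4 + C)*(2 + C))
F(g, P) = -43*P + g*(40 + P - 5*g² + 10*g) (F(g, P) = ((40 - 5*g² + 10*g) + P)*g - 43*P = (40 + P - 5*g² + 10*g)*g - 43*P = g*(40 + P - 5*g² + 10*g) - 43*P = -43*P + g*(40 + P - 5*g² + 10*g))
-F(((0 - 1) + U)², -85) = -(-43*(-85) - 85*((0 - 1) - 1)² + 5*((0 - 1) - 1)²*(8 - (((0 - 1) - 1)²)² + 2*((0 - 1) - 1)²)) = -(3655 - 85*(-1 - 1)² + 5*(-1 - 1)²*(8 - ((-1 - 1)²)² + 2*(-1 - 1)²)) = -(3655 - 85*(-2)² + 5*(-2)²*(8 - ((-2)²)² + 2*(-2)²)) = -(3655 - 85*4 + 5*4*(8 - 1*4² + 2*4)) = -(3655 - 340 + 5*4*(8 - 1*16 + 8)) = -(3655 - 340 + 5*4*(8 - 16 + 8)) = -(3655 - 340 + 5*4*0) = -(3655 - 340 + 0) = -1*3315 = -3315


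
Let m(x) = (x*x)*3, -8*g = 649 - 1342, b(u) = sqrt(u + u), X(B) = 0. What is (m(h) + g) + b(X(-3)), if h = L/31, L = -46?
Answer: 716757/7688 ≈ 93.231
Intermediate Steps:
b(u) = sqrt(2)*sqrt(u) (b(u) = sqrt(2*u) = sqrt(2)*sqrt(u))
g = 693/8 (g = -(649 - 1342)/8 = -1/8*(-693) = 693/8 ≈ 86.625)
h = -46/31 ≈ -1.4839
m(x) = 3*x**2 (m(x) = x**2*3 = 3*x**2)
(m(h) + g) + b(X(-3)) = (3*(-46/31)**2 + 693/8) + sqrt(2)*sqrt(0) = (3*(2116/961) + 693/8) + sqrt(2)*0 = (6348/961 + 693/8) + 0 = 716757/7688 + 0 = 716757/7688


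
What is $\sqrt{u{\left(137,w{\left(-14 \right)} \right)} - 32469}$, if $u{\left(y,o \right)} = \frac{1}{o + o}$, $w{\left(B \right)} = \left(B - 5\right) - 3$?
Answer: $\frac{i \sqrt{15715007}}{22} \approx 180.19 i$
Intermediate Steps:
$w{\left(B \right)} = -8 + B$ ($w{\left(B \right)} = \left(-5 + B\right) - 3 = -8 + B$)
$u{\left(y,o \right)} = \frac{1}{2 o}$
$\sqrt{u{\left(137,w{\left(-14 \right)} \right)} - 32469} = \sqrt{\frac{1}{2 \left(-8 - 14\right)} - 32469} = \sqrt{\frac{1}{2 \left(-22\right)} - 32469} = \sqrt{\frac{1}{2} \left(- \frac{1}{22}\right) - 32469} = \sqrt{- \frac{1}{44} - 32469} = \sqrt{- \frac{1428637}{44}} = \frac{i \sqrt{15715007}}{22}$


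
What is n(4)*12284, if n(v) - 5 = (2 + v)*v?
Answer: 356236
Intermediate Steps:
n(v) = 5 + v*(2 + v) (n(v) = 5 + (2 + v)*v = 5 + v*(2 + v))
n(4)*12284 = (5 + 4**2 + 2*4)*12284 = (5 + 16 + 8)*12284 = 29*12284 = 356236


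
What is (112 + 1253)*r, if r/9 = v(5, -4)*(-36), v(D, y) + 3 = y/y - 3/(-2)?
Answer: 221130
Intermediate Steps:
v(D, y) = -½ (v(D, y) = -3 + (y/y - 3/(-2)) = -3 + (1 - 3*(-½)) = -3 + (1 + 3/2) = -3 + 5/2 = -½)
r = 162 (r = 9*(-½*(-36)) = 9*18 = 162)
(112 + 1253)*r = (112 + 1253)*162 = 1365*162 = 221130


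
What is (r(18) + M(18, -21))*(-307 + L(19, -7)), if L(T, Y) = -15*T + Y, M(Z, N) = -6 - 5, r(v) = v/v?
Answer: 5990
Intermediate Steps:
r(v) = 1
M(Z, N) = -11
L(T, Y) = Y - 15*T
(r(18) + M(18, -21))*(-307 + L(19, -7)) = (1 - 11)*(-307 + (-7 - 15*19)) = -10*(-307 + (-7 - 285)) = -10*(-307 - 292) = -10*(-599) = 5990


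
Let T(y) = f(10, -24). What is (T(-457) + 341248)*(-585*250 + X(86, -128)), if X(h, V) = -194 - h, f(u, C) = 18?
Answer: -50005706980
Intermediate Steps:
T(y) = 18
(T(-457) + 341248)*(-585*250 + X(86, -128)) = (18 + 341248)*(-585*250 + (-194 - 1*86)) = 341266*(-146250 + (-194 - 86)) = 341266*(-146250 - 280) = 341266*(-146530) = -50005706980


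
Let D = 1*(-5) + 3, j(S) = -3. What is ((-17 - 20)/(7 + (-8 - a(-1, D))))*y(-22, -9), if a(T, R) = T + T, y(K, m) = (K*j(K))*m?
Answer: 21978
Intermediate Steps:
y(K, m) = -3*K*m (y(K, m) = (K*(-3))*m = (-3*K)*m = -3*K*m)
D = -2 (D = -5 + 3 = -2)
a(T, R) = 2*T
((-17 - 20)/(7 + (-8 - a(-1, D))))*y(-22, -9) = ((-17 - 20)/(7 + (-8 - 2*(-1))))*(-3*(-22)*(-9)) = -37/(7 + (-8 - 1*(-2)))*(-594) = -37/(7 + (-8 + 2))*(-594) = -37/(7 - 6)*(-594) = -37/1*(-594) = -37*1*(-594) = -37*(-594) = 21978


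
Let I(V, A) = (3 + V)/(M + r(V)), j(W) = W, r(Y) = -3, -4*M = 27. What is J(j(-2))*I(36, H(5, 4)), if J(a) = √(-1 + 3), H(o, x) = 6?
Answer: -4*√2 ≈ -5.6569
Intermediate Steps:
M = -27/4 (M = -¼*27 = -27/4 ≈ -6.7500)
I(V, A) = -4/13 - 4*V/39 (I(V, A) = (3 + V)/(-27/4 - 3) = (3 + V)/(-39/4) = (3 + V)*(-4/39) = -4/13 - 4*V/39)
J(a) = √2
J(j(-2))*I(36, H(5, 4)) = √2*(-4/13 - 4/39*36) = √2*(-4/13 - 48/13) = √2*(-4) = -4*√2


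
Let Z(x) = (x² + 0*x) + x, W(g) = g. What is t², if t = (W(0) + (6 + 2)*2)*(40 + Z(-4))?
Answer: 692224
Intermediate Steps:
Z(x) = x + x² (Z(x) = (x² + 0) + x = x² + x = x + x²)
t = 832 (t = (0 + (6 + 2)*2)*(40 - 4*(1 - 4)) = (0 + 8*2)*(40 - 4*(-3)) = (0 + 16)*(40 + 12) = 16*52 = 832)
t² = 832² = 692224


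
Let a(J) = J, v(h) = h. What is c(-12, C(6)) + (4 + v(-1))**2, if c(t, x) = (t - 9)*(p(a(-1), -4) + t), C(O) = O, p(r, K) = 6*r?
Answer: 387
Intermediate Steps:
c(t, x) = (-9 + t)*(-6 + t) (c(t, x) = (t - 9)*(6*(-1) + t) = (-9 + t)*(-6 + t))
c(-12, C(6)) + (4 + v(-1))**2 = (54 + (-12)**2 - 15*(-12)) + (4 - 1)**2 = (54 + 144 + 180) + 3**2 = 378 + 9 = 387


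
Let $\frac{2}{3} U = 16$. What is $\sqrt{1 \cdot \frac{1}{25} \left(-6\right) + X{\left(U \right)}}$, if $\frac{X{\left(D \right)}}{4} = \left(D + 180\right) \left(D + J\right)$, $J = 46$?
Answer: $\frac{3 \sqrt{158666}}{5} \approx 239.0$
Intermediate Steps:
$U = 24$ ($U = \frac{3}{2} \cdot 16 = 24$)
$X{\left(D \right)} = 4 \left(46 + D\right) \left(180 + D\right)$ ($X{\left(D \right)} = 4 \left(D + 180\right) \left(D + 46\right) = 4 \left(180 + D\right) \left(46 + D\right) = 4 \left(46 + D\right) \left(180 + D\right)$)
$\sqrt{1 \cdot \frac{1}{25} \left(-6\right) + X{\left(U \right)}} = \sqrt{1 \cdot \frac{1}{25} \left(-6\right) + \left(33120 + 4 \cdot 24^{2} + 904 \cdot 24\right)} = \sqrt{1 \cdot \frac{1}{25} \left(-6\right) + \left(33120 + 4 \cdot 576 + 21696\right)} = \sqrt{\frac{1}{25} \left(-6\right) + \left(33120 + 2304 + 21696\right)} = \sqrt{- \frac{6}{25} + 57120} = \sqrt{\frac{1427994}{25}} = \frac{3 \sqrt{158666}}{5}$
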